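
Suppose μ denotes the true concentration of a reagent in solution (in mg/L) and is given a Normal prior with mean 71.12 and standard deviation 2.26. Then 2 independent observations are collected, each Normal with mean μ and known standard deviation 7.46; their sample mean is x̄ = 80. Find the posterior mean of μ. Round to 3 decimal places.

With known σ, the Normal prior is conjugate. Weight on the data is w = (n/σ²)/(n/σ² + 1/τ₀²) = 0.0359379/(0.0359379+0.195787) = 0.15509.
Posterior mean = w·x̄ + (1−w)·μ₀ = 0.15509·80 + 0.84491·71.12 = 72.497.

Posterior mean ≈ 72.497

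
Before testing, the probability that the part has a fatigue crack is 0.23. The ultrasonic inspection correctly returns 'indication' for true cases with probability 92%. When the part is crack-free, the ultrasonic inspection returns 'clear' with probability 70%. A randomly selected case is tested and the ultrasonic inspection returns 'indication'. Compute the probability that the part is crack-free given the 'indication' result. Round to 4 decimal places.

P(¬H | E) ≈ 0.5219

Write H for 'the part has a fatigue crack'. Prior odds H:¬H = 0.23/0.77 = 0.29870. For the 'indication' outcome, the likelihood ratio is 0.92/0.3 = 3.0667.
Posterior odds = 0.29870 × 3.0667 = 0.91602, so P(H|E) = 0.91602/(1+0.91602) = 0.4781. Then P(¬H|E) = 1 − 0.4781 = 0.5219.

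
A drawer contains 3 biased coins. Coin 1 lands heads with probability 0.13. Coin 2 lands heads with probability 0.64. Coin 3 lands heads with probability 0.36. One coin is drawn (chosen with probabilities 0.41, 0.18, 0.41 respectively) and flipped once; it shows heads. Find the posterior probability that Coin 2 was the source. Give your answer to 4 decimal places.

Posterior probability ≈ 0.3644

Tabulate prior·likelihood by source: [1] prior 0.41, lik 0.13, product 0.05330; [2] prior 0.18, lik 0.64, product 0.1152; [3] prior 0.41, lik 0.36, product 0.1476.
Normalizing constant = 0.31610; the posterior for Coin 2 is its product over the sum, 0.1152/0.31610 = 0.3644.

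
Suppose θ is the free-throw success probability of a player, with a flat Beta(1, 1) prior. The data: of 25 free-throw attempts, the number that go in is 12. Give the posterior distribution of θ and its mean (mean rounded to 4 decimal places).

The binomial likelihood is conjugate to the Beta prior: with 12 successes and 13 failures, the posterior is Beta(1+12, 1+13) = Beta(13, 14).
E[θ | data] = 13/(13+14) = 0.4815.

Posterior: Beta(13, 14); mean ≈ 0.4815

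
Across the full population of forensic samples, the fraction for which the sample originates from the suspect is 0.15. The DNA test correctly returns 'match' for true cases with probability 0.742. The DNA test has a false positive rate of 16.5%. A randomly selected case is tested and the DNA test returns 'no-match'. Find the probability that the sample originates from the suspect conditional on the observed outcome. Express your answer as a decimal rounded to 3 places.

P(H | E) ≈ 0.052

Write H for 'the sample originates from the suspect'. Prior odds H:¬H = 0.15/0.85 = 0.17647. For the 'no-match' outcome, the likelihood ratio is 0.258/0.835 = 0.30898.
Posterior odds = 0.17647 × 0.30898 = 0.054526, so P(H|E) = 0.054526/(1+0.054526) = 0.052.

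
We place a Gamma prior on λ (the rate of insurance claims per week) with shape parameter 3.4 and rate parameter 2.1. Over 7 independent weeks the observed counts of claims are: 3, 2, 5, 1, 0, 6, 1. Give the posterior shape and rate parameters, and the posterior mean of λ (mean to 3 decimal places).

Posterior: Gamma(shape=21.4, rate=9.1); mean ≈ 2.352

The Poisson likelihood adds the total count to the shape and the number of exposure periods to the rate. Here ∑xᵢ = 18 and n = 7, so shape 3.4→21.4 and rate 2.1→9.1.
Posterior mean = shape/rate = 21.4/9.1 = 2.352.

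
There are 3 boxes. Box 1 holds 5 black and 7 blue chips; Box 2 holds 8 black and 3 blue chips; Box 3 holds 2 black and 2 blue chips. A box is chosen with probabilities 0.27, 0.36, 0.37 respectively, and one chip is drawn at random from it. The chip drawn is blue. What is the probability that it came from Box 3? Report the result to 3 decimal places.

P(blue|Box 1) = 0.5833; P(blue|Box 2) = 0.2727; P(blue|Box 3) = 0.5.
Prior × likelihood for each source: 0.27·0.5833=0.1575, 0.36·0.2727=0.09818, 0.37·0.5=0.1850. Summing gives P(blue) = 0.44068.
P(Box 3 | blue) = 0.1850 / 0.44068 = 0.420.

Posterior probability ≈ 0.420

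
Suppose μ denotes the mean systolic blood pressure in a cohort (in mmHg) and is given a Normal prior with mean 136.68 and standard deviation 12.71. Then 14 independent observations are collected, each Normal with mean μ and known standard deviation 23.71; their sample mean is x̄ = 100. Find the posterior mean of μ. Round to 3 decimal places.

Prior precision 1/τ₀² = 1/12.71² = 0.00619026; data precision n/σ² = 14/23.71² = 0.0249038.
Posterior precision = 0.00619026 + 0.0249038 = 0.0310940.
Posterior mean = (0.00619026·136.68 + 0.0249038·100) / 0.0310940 = 107.302.

Posterior mean ≈ 107.302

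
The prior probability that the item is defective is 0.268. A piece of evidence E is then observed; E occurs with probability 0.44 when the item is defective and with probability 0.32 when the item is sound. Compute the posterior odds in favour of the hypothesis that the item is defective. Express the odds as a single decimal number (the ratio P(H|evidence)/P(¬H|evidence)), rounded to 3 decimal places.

Posterior odds ≈ 0.503

Prior odds = 0.268/(1−0.268) = 0.36612.
Likelihood ratio for E = 0.44/0.32 = 1.3750.
Posterior odds = prior odds × LR = 0.50342.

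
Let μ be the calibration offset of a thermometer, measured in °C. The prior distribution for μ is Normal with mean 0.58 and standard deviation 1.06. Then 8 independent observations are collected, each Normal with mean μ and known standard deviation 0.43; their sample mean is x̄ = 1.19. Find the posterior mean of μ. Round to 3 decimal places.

Posterior mean ≈ 1.178

With known σ, the Normal prior is conjugate. Weight on the data is w = (n/σ²)/(n/σ² + 1/τ₀²) = 43.2666/(43.2666+0.889996) = 0.97984.
Posterior mean = w·x̄ + (1−w)·μ₀ = 0.97984·1.19 + 0.020155·0.58 = 1.178.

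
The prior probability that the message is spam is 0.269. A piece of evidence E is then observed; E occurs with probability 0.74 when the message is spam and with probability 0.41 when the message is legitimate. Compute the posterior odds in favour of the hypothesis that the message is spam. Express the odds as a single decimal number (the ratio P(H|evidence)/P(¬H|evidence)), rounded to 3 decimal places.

Prior odds = 0.269/(1−0.269) = 0.36799.
Likelihood ratio for E = 0.74/0.41 = 1.8049.
Posterior odds = prior odds × LR = 0.66418.

Posterior odds ≈ 0.664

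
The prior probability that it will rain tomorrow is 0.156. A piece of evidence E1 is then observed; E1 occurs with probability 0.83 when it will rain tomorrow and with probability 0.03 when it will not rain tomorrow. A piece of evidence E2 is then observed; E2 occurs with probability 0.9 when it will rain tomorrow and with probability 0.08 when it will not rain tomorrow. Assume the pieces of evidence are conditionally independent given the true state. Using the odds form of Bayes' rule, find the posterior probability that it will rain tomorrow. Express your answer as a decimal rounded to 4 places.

Prior odds = 0.156/(1−0.156) = 0.18483. In log-odds, ln(0.18483) = -1.6883.
Add log likelihood ratios: ln(27.667) + ln(11.250) = 5.7406.
Posterior log-odds = 4.0523, so posterior odds = exp(4.0523) = 57.530. Converting, P(H|E) = 57.530/58.530 = 0.9829.

Posterior probability ≈ 0.9829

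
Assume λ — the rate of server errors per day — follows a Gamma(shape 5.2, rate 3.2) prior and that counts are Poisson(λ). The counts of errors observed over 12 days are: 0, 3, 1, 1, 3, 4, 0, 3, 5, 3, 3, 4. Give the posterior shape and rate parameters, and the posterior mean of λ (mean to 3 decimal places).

The Poisson likelihood adds the total count to the shape and the number of exposure periods to the rate. Here ∑xᵢ = 30 and n = 12, so shape 5.2→35.2 and rate 3.2→15.2.
E[λ | data] = 35.2/15.2 = 2.316.

Posterior: Gamma(shape=35.2, rate=15.2); mean ≈ 2.316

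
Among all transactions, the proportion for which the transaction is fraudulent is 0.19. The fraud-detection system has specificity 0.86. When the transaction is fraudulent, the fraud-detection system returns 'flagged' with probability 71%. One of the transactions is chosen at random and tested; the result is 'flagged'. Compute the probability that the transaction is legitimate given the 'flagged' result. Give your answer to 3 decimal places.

Write H for 'the transaction is fraudulent'. Prior odds H:¬H = 0.19/0.81 = 0.23457. For the 'flagged' outcome, the likelihood ratio is 0.71/0.14 = 5.0714.
Posterior odds = 0.23457 × 5.0714 = 1.1896, so P(H|E) = 1.1896/(1+1.1896) = 0.543. Then P(¬H|E) = 1 − 0.543 = 0.457.

P(¬H | E) ≈ 0.457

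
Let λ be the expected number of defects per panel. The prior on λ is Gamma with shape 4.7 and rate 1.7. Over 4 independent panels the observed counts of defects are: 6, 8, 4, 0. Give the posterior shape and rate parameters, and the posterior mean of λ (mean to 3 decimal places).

The Poisson likelihood adds the total count to the shape and the number of exposure periods to the rate. Here ∑xᵢ = 18 and n = 4, so shape 4.7→22.7 and rate 1.7→5.7.
E[λ | data] = 22.7/5.7 = 3.982.

Posterior: Gamma(shape=22.7, rate=5.7); mean ≈ 3.982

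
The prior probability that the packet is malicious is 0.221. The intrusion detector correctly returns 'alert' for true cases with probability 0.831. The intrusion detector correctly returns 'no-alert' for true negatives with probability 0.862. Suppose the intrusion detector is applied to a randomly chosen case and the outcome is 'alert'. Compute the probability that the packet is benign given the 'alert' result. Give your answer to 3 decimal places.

Let H be the event that the packet is malicious. P(H) = 0.221, so P(¬H) = 0.779. With E the 'alert' result, P(E|H) = 0.831 and P(E|¬H) = 0.138.
P(E) = 0.831·0.221 + 0.138·0.779 = 0.18365 + 0.10750 = 0.29115.
By Bayes' theorem, P(H|E) = 0.18365 / 0.29115 = 0.631. Hence P(¬H|E) = 1 − 0.631 = 0.369.

P(¬H | E) ≈ 0.369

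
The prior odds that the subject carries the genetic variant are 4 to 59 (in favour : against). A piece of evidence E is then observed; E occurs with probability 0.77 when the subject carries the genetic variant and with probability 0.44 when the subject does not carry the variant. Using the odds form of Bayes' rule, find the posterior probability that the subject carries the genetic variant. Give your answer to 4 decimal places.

Posterior probability ≈ 0.1061

Prior odds = 4/59 = 0.067797.
Likelihood ratio for E = 0.77/0.44 = 1.7500.
Posterior odds = prior odds × LR = 0.11864.
Posterior probability = odds/(1+odds) = 0.11864/1.1186 = 0.1061.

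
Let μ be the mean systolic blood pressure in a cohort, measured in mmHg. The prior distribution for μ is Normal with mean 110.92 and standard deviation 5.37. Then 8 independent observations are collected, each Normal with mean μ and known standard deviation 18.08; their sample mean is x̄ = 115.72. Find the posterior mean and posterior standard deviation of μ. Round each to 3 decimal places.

Posterior mean ≈ 112.906; posterior SD ≈ 4.112

Prior precision 1/τ₀² = 1/5.37² = 0.0346778; data precision n/σ² = 8/18.08² = 0.0244733.
Posterior precision = 0.0346778 + 0.0244733 = 0.0591511, giving posterior SD = 1/√0.0591511 = 4.112.
Posterior mean = (0.0346778·110.92 + 0.0244733·115.72) / 0.0591511 = 112.906.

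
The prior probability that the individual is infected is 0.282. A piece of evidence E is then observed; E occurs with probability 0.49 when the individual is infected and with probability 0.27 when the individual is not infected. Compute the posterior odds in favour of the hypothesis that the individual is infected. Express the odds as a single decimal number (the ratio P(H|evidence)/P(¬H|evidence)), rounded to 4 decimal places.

Posterior odds ≈ 0.7128

Prior odds = 0.282/(1−0.282) = 0.39276.
Likelihood ratio for E = 0.49/0.27 = 1.8148.
Posterior odds = prior odds × LR = 0.71278.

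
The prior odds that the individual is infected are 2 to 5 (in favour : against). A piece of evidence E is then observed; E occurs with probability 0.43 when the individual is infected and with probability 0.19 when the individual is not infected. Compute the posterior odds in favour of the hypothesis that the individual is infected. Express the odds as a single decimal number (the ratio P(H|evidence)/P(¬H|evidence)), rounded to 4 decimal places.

Prior odds = 2/5 = 0.40000. In log-odds, ln(0.40000) = -0.91629.
Add log likelihood ratio: ln(2.2632) = 0.81676.
Posterior log-odds = -0.099530, so posterior odds = exp(-0.099530) = 0.90526.

Posterior odds ≈ 0.9053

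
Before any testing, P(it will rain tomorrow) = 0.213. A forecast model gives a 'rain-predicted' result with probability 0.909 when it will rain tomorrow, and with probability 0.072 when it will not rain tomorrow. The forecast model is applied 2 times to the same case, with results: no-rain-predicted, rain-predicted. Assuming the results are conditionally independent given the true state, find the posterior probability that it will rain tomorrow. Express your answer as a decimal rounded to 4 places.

Let H be the event that it will rain tomorrow; start with P(H) = 0.213. P('rain-predicted'|H) = 0.909, P('rain-predicted'|¬H) = 0.072.
Update on result 1 ('no-rain-predicted'): P(H) ← 0.091·0.2130 / (0.091·0.2130 + 0.928·0.7870) = 0.019383/0.74972 = 0.0259.
Update on result 2 ('rain-predicted'): P(H) ← 0.909·0.0259 / (0.909·0.0259 + 0.072·0.9741) = 0.023501/0.093640 = 0.2510.

Posterior P(H) ≈ 0.2510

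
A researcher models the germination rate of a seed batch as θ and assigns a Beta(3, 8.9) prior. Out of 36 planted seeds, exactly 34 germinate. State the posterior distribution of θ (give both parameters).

Posterior: Beta(37, 10.9)

The binomial likelihood is conjugate to the Beta prior: with 34 successes and 2 failures, the posterior is Beta(3+34, 8.9+2) = Beta(37, 10.9).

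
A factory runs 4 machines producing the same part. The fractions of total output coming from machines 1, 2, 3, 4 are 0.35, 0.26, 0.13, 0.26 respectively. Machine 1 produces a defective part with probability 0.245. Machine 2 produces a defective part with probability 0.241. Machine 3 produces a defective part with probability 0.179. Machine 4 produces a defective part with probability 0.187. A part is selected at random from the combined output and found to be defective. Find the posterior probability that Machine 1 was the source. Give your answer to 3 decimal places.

P(defective|M1) = 0.245; P(defective|M2) = 0.241; P(defective|M3) = 0.179; P(defective|M4) = 0.187.
Prior × likelihood for each source: 0.35·0.245=0.08575, 0.26·0.241=0.06266, 0.13·0.179=0.02327, 0.26·0.187=0.04862. Summing gives P(defective) = 0.22030.
P(Machine 1 | defective) = 0.08575 / 0.22030 = 0.389.

Posterior probability ≈ 0.389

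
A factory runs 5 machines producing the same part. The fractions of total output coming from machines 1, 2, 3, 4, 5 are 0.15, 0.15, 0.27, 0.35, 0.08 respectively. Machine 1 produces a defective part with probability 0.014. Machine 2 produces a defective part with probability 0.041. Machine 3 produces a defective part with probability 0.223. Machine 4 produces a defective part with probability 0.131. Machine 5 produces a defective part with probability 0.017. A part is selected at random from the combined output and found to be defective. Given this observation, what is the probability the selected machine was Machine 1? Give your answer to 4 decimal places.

Tabulate prior·likelihood by source: [1] prior 0.15, lik 0.014, product 0.002100; [2] prior 0.15, lik 0.041, product 0.006150; [3] prior 0.27, lik 0.223, product 0.06021; [4] prior 0.35, lik 0.131, product 0.04585; [5] prior 0.08, lik 0.017, product 0.001360.
Normalizing constant = 0.11567; the posterior for Machine 1 is its product over the sum, 0.002100/0.11567 = 0.0182.

Posterior probability ≈ 0.0182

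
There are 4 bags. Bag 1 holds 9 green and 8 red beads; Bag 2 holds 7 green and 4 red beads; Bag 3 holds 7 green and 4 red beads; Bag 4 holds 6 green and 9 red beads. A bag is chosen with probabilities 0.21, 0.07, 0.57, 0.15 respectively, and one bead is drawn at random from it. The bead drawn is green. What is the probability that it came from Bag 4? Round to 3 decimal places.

P(green|Bag 1) = 0.5294; P(green|Bag 2) = 0.6364; P(green|Bag 3) = 0.6364; P(green|Bag 4) = 0.4.
Prior × likelihood for each source: 0.21·0.5294=0.1112, 0.07·0.6364=0.04455, 0.57·0.6364=0.3627, 0.15·0.4=0.06000. Summing gives P(green) = 0.57845.
P(Bag 4 | green) = 0.06000 / 0.57845 = 0.104.

Posterior probability ≈ 0.104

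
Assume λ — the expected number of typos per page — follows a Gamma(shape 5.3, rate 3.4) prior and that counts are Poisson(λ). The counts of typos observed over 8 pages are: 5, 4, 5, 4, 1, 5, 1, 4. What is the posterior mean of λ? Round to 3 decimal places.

Posterior mean ≈ 3.009

The Poisson likelihood adds the total count to the shape and the number of exposure periods to the rate. Here ∑xᵢ = 29 and n = 8, so shape 5.3→34.3 and rate 3.4→11.4.
Posterior mean = shape/rate = 34.3/11.4 = 3.009.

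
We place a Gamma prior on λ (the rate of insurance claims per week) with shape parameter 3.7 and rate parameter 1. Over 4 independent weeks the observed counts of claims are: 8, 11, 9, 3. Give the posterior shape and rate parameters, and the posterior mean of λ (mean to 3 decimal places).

The Poisson likelihood adds the total count to the shape and the number of exposure periods to the rate. Here ∑xᵢ = 31 and n = 4, so shape 3.7→34.7 and rate 1→5.
E[λ | data] = 34.7/5 = 6.940.

Posterior: Gamma(shape=34.7, rate=5); mean ≈ 6.940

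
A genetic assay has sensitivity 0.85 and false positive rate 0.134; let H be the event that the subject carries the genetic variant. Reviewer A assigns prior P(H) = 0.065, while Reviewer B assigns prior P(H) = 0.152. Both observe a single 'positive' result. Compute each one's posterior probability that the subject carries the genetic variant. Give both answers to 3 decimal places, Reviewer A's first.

P('+'|H) = 0.85, P('+'|¬H) = 0.134.
Reviewer A: numerator 0.85·0.065 = 0.055250; evidence = 0.055250+0.134·0.935 = 0.18054; posterior = 0.306.
Reviewer B: numerator 0.85·0.152 = 0.12920; evidence = 0.12920+0.134·0.848 = 0.24283; posterior = 0.532.

Reviewer A: 0.306; Reviewer B: 0.532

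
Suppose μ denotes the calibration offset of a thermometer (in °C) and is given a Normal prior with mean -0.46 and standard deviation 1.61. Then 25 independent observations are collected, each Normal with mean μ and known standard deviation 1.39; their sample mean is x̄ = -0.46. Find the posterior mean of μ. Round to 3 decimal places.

Posterior mean ≈ -0.460

With known σ, the Normal prior is conjugate. Weight on the data is w = (n/σ²)/(n/σ² + 1/τ₀²) = 12.9393/(12.9393+0.385788) = 0.97105.
Posterior mean = w·x̄ + (1−w)·μ₀ = 0.97105·-0.46 + 0.028952·-0.46 = -0.460.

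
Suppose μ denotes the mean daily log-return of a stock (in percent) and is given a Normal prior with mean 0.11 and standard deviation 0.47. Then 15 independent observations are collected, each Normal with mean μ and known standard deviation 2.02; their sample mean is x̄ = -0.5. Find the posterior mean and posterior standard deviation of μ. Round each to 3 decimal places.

With known σ, the Normal prior is conjugate. Weight on the data is w = (n/σ²)/(n/σ² + 1/τ₀²) = 3.67611/(3.67611+4.52694) = 0.44814.
Posterior mean = w·x̄ + (1−w)·μ₀ = 0.44814·-0.5 + 0.55186·0.11 = -0.163. Posterior variance = 1/(3.67611+4.52694) = 0.121906, so SD = 0.349.

Posterior mean ≈ -0.163; posterior SD ≈ 0.349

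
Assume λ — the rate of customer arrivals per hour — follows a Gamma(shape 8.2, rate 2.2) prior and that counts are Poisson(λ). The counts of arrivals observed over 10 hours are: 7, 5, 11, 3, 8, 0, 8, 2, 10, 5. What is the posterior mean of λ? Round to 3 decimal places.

Posterior mean ≈ 5.508

Total count ∑xᵢ = 59 over n = 10 hours.
Gamma is conjugate to the Poisson likelihood: posterior is Gamma(shape = 8.2+59 = 67.2, rate = 2.2+10 = 12.2).
Posterior mean = shape/rate = 67.2/12.2 = 5.508.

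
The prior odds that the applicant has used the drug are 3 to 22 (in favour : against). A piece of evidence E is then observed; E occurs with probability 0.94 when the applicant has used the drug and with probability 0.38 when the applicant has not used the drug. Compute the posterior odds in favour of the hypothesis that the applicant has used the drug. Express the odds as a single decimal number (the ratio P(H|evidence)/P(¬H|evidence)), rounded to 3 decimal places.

Posterior odds ≈ 0.337

Prior odds = 3/22 = 0.13636. In log-odds, ln(0.13636) = -1.9924.
Add log likelihood ratio: ln(2.4737) = 0.90571.
Posterior log-odds = -1.0867, so posterior odds = exp(-1.0867) = 0.33732.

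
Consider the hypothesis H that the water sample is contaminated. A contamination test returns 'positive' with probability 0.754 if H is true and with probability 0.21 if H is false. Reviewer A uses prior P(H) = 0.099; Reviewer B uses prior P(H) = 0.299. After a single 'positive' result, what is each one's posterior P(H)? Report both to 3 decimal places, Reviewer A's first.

P('+'|H) = 0.754, P('+'|¬H) = 0.21.
Reviewer A: numerator 0.754·0.099 = 0.074646; evidence = 0.074646+0.21·0.901 = 0.26386; posterior = 0.283.
Reviewer B: numerator 0.754·0.299 = 0.22545; evidence = 0.22545+0.21·0.701 = 0.37266; posterior = 0.605.

Reviewer A: 0.283; Reviewer B: 0.605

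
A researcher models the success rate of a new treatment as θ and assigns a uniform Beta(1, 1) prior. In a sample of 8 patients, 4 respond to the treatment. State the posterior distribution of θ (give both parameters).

The binomial likelihood is conjugate to the Beta prior: with 4 successes and 4 failures, the posterior is Beta(1+4, 1+4) = Beta(5, 5).

Posterior: Beta(5, 5)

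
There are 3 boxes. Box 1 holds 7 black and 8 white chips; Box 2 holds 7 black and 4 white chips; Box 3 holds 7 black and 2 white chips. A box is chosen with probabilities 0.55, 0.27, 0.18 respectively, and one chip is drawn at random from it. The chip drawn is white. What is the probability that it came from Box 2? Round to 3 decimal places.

Posterior probability ≈ 0.228

P(white|Box 1) = 0.5333; P(white|Box 2) = 0.3636; P(white|Box 3) = 0.2222.
Prior × likelihood for each source: 0.55·0.5333=0.2933, 0.27·0.3636=0.09818, 0.18·0.2222=0.04000. Summing gives P(white) = 0.43152.
P(Box 2 | white) = 0.09818 / 0.43152 = 0.228.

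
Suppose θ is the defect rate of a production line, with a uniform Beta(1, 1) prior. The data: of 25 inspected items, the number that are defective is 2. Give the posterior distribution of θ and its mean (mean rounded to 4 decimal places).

Posterior: Beta(3, 24); mean ≈ 0.1111

Observing 2 successes and 23 failures updates Beta(1, 1) by adding the success and failure counts to the two shape parameters: α = 1+2 = 3, β = 1+23 = 24.
E[θ | data] = 3/(3+24) = 0.1111.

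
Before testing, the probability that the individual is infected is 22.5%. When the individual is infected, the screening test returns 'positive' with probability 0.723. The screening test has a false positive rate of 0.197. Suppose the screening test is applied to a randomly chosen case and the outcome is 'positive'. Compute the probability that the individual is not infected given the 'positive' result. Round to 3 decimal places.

Let H be the event that the individual is infected. P(H) = 0.225, so P(¬H) = 0.775. With E the 'positive' result, P(E|H) = 0.723 and P(E|¬H) = 0.197.
P(E) = 0.723·0.225 + 0.197·0.775 = 0.16267 + 0.15268 = 0.31535.
By Bayes' theorem, P(H|E) = 0.16267 / 0.31535 = 0.516. Hence P(¬H|E) = 1 − 0.516 = 0.484.

P(¬H | E) ≈ 0.484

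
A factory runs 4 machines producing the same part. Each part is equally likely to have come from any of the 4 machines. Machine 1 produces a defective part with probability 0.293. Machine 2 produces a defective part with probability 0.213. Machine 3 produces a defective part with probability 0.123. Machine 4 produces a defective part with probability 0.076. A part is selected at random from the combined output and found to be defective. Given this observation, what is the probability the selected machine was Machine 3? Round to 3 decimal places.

Tabulate prior·likelihood by source: [1] prior 0.25, lik 0.293, product 0.07325; [2] prior 0.25, lik 0.213, product 0.05325; [3] prior 0.25, lik 0.123, product 0.03075; [4] prior 0.25, lik 0.076, product 0.01900.
Normalizing constant = 0.17625; the posterior for Machine 3 is its product over the sum, 0.03075/0.17625 = 0.174.

Posterior probability ≈ 0.174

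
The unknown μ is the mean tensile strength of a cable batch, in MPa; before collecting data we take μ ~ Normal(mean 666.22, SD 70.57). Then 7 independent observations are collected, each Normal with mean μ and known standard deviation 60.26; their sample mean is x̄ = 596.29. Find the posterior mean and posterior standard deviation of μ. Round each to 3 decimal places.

Posterior mean ≈ 602.887; posterior SD ≈ 21.675

With known σ, the Normal prior is conjugate. Weight on the data is w = (n/σ²)/(n/σ² + 1/τ₀²) = 0.00192770/(0.00192770+0.00020080) = 0.90566.
Posterior mean = w·x̄ + (1−w)·μ₀ = 0.90566·596.29 + 0.094338·666.22 = 602.887. Posterior variance = 1/(0.00192770+0.00020080) = 469.814, so SD = 21.675.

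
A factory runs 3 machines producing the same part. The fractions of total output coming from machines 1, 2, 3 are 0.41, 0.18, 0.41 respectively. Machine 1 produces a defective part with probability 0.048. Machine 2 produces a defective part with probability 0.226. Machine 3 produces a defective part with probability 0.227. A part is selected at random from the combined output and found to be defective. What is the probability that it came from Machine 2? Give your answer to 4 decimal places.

Posterior probability ≈ 0.2651

P(defective|M1) = 0.048; P(defective|M2) = 0.226; P(defective|M3) = 0.227.
Prior × likelihood for each source: 0.41·0.048=0.01968, 0.18·0.226=0.04068, 0.41·0.227=0.09307. Summing gives P(defective) = 0.15343.
P(Machine 2 | defective) = 0.04068 / 0.15343 = 0.2651.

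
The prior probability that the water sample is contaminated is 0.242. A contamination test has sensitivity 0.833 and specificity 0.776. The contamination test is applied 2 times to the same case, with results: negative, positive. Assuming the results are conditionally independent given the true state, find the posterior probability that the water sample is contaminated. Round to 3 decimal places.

With H the event that the water sample is contaminated, the joint likelihood of the observed sequence is P(data|H) = 0.167·0.833 = 0.13911 and P(data|¬H) = 0.776·0.224 = 0.17382.
Bayes: P(H|data) = 0.242·0.13911 / (0.242·0.13911 + 0.758·0.17382) = 0.033665/0.16542 = 0.2035.

Posterior P(H) ≈ 0.204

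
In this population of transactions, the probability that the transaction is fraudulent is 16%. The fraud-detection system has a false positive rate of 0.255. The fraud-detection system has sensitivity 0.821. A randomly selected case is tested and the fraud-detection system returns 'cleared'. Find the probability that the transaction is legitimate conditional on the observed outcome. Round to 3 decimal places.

P(¬H | E) ≈ 0.956

Let H be the event that the transaction is fraudulent. P(H) = 0.16, so P(¬H) = 0.84. With E the 'cleared' result, P(E|H) = 0.179 and P(E|¬H) = 0.745.
P(E) = 0.179·0.16 + 0.745·0.84 = 0.028640 + 0.62580 = 0.65444.
By Bayes' theorem, P(H|E) = 0.028640 / 0.65444 = 0.044. Hence P(¬H|E) = 1 − 0.044 = 0.956.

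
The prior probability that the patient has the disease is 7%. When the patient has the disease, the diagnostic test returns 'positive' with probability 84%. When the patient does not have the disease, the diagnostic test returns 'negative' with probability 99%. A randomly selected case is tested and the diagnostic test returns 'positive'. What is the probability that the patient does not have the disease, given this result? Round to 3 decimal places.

P(¬H | E) ≈ 0.137

Let H be the event that the patient has the disease. P(H) = 0.07, so P(¬H) = 0.93. With E the 'positive' result, P(E|H) = 0.84 and P(E|¬H) = 0.01.
P(E) = 0.84·0.07 + 0.01·0.93 = 0.058800 + 0.0093000 = 0.068100.
By Bayes' theorem, P(H|E) = 0.058800 / 0.068100 = 0.863. Hence P(¬H|E) = 1 − 0.863 = 0.137.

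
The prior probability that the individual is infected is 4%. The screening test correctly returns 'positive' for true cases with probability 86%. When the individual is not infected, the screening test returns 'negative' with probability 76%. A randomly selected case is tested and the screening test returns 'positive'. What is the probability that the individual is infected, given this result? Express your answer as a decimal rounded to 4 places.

P(H | E) ≈ 0.1299

Let H be the event that the individual is infected. P(H) = 0.04, so P(¬H) = 0.96. With E the 'positive' result, P(E|H) = 0.86 and P(E|¬H) = 0.24.
P(E) = 0.86·0.04 + 0.24·0.96 = 0.034400 + 0.23040 = 0.26480.
By Bayes' theorem, P(H|E) = 0.034400 / 0.26480 = 0.1299.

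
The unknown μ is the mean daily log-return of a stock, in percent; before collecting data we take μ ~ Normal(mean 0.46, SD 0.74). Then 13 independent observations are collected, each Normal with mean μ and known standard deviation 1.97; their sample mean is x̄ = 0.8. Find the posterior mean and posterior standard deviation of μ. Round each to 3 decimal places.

Posterior mean ≈ 0.680; posterior SD ≈ 0.440

Prior precision 1/τ₀² = 1/0.74² = 1.82615; data precision n/σ² = 13/1.97² = 3.34974.
Posterior precision = 1.82615 + 3.34974 = 5.17589, giving posterior SD = 1/√5.17589 = 0.440.
Posterior mean = (1.82615·0.46 + 3.34974·0.8) / 5.17589 = 0.680.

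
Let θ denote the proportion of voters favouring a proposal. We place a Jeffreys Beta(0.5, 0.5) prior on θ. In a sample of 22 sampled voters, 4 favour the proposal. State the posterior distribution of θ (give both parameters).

The binomial likelihood is conjugate to the Beta prior: with 4 successes and 18 failures, the posterior is Beta(0.5+4, 0.5+18) = Beta(4.5, 18.5).

Posterior: Beta(4.5, 18.5)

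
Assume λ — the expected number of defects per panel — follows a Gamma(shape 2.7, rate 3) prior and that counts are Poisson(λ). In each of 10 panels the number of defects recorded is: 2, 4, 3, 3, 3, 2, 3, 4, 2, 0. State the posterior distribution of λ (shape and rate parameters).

Posterior: Gamma(shape=28.7, rate=13)

The Poisson likelihood adds the total count to the shape and the number of exposure periods to the rate. Here ∑xᵢ = 26 and n = 10, so shape 2.7→28.7 and rate 3→13.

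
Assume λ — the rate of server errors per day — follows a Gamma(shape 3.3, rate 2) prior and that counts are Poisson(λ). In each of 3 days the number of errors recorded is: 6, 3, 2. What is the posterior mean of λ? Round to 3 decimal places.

Total count ∑xᵢ = 11 over n = 3 days.
Gamma is conjugate to the Poisson likelihood: posterior is Gamma(shape = 3.3+11 = 14.3, rate = 2+3 = 5).
Posterior mean = shape/rate = 14.3/5 = 2.860.

Posterior mean ≈ 2.860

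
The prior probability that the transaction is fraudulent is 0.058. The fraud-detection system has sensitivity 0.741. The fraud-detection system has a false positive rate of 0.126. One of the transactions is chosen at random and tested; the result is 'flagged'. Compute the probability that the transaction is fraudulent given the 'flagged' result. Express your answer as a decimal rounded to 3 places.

P(H | E) ≈ 0.266

Let H be the event that the transaction is fraudulent. P(H) = 0.058, so P(¬H) = 0.942. With E the 'flagged' result, P(E|H) = 0.741 and P(E|¬H) = 0.126.
P(E) = 0.741·0.058 + 0.126·0.942 = 0.042978 + 0.11869 = 0.16167.
By Bayes' theorem, P(H|E) = 0.042978 / 0.16167 = 0.266.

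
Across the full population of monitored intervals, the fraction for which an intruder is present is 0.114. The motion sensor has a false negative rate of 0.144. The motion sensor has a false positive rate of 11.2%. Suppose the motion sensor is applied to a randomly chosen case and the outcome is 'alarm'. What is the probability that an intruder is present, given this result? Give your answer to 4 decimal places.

Write H for 'an intruder is present'. Prior odds H:¬H = 0.114/0.886 = 0.12867. For the 'alarm' outcome, the likelihood ratio is 0.856/0.112 = 7.6429.
Posterior odds = 0.12867 × 7.6429 = 0.98339, so P(H|E) = 0.98339/(1+0.98339) = 0.4958.

P(H | E) ≈ 0.4958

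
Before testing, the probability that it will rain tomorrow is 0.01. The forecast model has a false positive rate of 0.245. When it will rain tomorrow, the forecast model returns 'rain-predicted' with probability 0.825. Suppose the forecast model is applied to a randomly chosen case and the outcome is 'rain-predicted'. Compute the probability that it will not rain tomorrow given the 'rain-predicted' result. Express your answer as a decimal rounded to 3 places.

Let H be the event that it will rain tomorrow. P(H) = 0.01, so P(¬H) = 0.99. With E the 'rain-predicted' result, P(E|H) = 0.825 and P(E|¬H) = 0.245.
P(E) = 0.825·0.01 + 0.245·0.99 = 0.0082500 + 0.24255 = 0.25080.
By Bayes' theorem, P(H|E) = 0.0082500 / 0.25080 = 0.033. Hence P(¬H|E) = 1 − 0.033 = 0.967.

P(¬H | E) ≈ 0.967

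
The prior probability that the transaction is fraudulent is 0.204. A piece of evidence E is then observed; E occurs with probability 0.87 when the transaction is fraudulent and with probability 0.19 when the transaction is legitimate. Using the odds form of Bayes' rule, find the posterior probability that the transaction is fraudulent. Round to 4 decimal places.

Posterior probability ≈ 0.5399

Prior odds = 0.204/(1−0.204) = 0.25628. In log-odds, ln(0.25628) = -1.3615.
Add log likelihood ratio: ln(4.5789) = 1.5215.
Posterior log-odds = 0.15999, so posterior odds = exp(0.15999) = 1.1735. Converting, P(H|E) = 1.1735/2.1735 = 0.5399.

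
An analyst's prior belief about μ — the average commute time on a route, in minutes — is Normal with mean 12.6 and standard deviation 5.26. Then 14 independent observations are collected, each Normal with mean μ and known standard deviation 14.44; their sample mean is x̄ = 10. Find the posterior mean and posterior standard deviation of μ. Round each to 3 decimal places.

Prior precision 1/τ₀² = 1/5.26² = 0.0361434; data precision n/σ² = 14/14.44² = 0.0671419.
Posterior precision = 0.0361434 + 0.0671419 = 0.103285, giving posterior SD = 1/√0.103285 = 3.112.
Posterior mean = (0.0361434·12.6 + 0.0671419·10) / 0.103285 = 10.910.

Posterior mean ≈ 10.910; posterior SD ≈ 3.112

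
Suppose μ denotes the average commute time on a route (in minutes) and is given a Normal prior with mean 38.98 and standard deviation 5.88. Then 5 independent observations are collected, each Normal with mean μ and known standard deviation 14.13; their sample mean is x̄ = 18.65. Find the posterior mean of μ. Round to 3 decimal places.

Prior precision 1/τ₀² = 1/5.88² = 0.0289231; data precision n/σ² = 5/14.13² = 0.0250430.
Posterior precision = 0.0289231 + 0.0250430 = 0.0539661.
Posterior mean = (0.0289231·38.98 + 0.0250430·18.65) / 0.0539661 = 29.546.

Posterior mean ≈ 29.546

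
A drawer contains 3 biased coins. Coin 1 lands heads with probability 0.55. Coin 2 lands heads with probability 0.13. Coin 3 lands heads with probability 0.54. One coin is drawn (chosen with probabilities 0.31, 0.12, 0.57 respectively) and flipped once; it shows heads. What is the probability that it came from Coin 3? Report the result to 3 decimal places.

P(heads|C1) = 0.55; P(heads|C2) = 0.13; P(heads|C3) = 0.54.
Prior × likelihood for each source: 0.31·0.55=0.1705, 0.12·0.13=0.01560, 0.57·0.54=0.3078. Summing gives P(heads) = 0.49390.
P(Coin 3 | heads) = 0.3078 / 0.49390 = 0.623.

Posterior probability ≈ 0.623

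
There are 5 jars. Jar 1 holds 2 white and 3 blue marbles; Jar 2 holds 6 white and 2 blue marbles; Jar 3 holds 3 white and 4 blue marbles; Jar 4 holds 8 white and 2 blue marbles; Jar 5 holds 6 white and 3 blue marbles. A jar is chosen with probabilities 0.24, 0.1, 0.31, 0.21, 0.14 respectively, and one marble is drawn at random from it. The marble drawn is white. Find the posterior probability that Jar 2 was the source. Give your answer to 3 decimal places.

Posterior probability ≈ 0.133

Tabulate prior·likelihood by source: [1] prior 0.24, lik 0.4, product 0.09600; [2] prior 0.1, lik 0.75, product 0.07500; [3] prior 0.31, lik 0.4286, product 0.1329; [4] prior 0.21, lik 0.8, product 0.1680; [5] prior 0.14, lik 0.6667, product 0.09333.
Normalizing constant = 0.56519; the posterior for Jar 2 is its product over the sum, 0.07500/0.56519 = 0.133.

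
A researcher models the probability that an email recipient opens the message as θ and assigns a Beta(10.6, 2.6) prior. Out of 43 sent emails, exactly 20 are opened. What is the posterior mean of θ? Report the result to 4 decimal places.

Observing 20 successes and 23 failures updates Beta(10.6, 2.6) by adding the success and failure counts to the two shape parameters: α = 10.6+20 = 30.6, β = 2.6+23 = 25.6.
Posterior mean = α/(α+β) = 30.6/56.2 = 0.5445.

Posterior mean ≈ 0.5445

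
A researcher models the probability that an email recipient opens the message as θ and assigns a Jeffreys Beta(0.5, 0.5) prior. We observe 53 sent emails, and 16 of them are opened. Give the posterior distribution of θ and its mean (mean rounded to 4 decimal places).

Posterior: Beta(16.5, 37.5); mean ≈ 0.3056

Observing 16 successes and 37 failures updates Beta(0.5, 0.5) by adding the success and failure counts to the two shape parameters: α = 0.5+16 = 16.5, β = 0.5+37 = 37.5.
Posterior mean = α/(α+β) = 16.5/54 = 0.3056.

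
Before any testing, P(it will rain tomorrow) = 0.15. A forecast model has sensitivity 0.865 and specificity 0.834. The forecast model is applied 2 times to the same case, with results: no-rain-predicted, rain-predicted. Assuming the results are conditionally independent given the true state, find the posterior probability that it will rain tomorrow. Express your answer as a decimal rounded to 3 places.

Posterior P(H) ≈ 0.130

Let H be the event that it will rain tomorrow; start with P(H) = 0.15. P('rain-predicted'|H) = 0.865, P('rain-predicted'|¬H) = 0.166.
Update on result 1 ('no-rain-predicted'): P(H) ← 0.135·0.1500 / (0.135·0.1500 + 0.834·0.8500) = 0.020250/0.72915 = 0.0278.
Update on result 2 ('rain-predicted'): P(H) ← 0.865·0.0278 / (0.865·0.0278 + 0.166·0.9722) = 0.024023/0.18541 = 0.1296.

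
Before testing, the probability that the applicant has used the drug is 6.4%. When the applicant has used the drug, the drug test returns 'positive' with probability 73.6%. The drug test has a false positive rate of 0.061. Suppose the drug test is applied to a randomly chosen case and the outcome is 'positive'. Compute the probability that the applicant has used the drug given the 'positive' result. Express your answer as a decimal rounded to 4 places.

P(H | E) ≈ 0.4521

Write H for 'the applicant has used the drug'. Prior odds H:¬H = 0.064/0.936 = 0.068376. For the 'positive' outcome, the likelihood ratio is 0.736/0.061 = 12.066.
Posterior odds = 0.068376 × 12.066 = 0.82500, so P(H|E) = 0.82500/(1+0.82500) = 0.4521.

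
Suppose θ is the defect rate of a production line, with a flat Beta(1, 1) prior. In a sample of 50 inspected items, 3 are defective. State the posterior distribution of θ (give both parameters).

Posterior: Beta(4, 48)

The binomial likelihood is conjugate to the Beta prior: with 3 successes and 47 failures, the posterior is Beta(1+3, 1+47) = Beta(4, 48).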